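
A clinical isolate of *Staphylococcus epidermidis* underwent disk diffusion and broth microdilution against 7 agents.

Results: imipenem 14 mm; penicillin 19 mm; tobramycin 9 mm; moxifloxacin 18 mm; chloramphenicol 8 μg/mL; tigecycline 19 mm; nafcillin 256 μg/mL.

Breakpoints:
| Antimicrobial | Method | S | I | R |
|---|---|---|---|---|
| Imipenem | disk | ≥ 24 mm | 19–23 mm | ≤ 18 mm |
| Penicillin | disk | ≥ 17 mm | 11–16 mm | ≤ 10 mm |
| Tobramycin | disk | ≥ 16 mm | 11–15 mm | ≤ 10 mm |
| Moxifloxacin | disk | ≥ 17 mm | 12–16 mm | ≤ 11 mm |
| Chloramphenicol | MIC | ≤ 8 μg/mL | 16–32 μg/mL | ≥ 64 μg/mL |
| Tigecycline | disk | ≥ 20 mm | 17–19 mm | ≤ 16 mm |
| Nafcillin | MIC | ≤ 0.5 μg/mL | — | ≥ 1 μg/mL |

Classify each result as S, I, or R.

R, S, R, S, S, I, R

Imipenem: 14 mm is ≤ 18 mm ⇒ resistant
Penicillin: 19 mm is ≥ 17 mm — susceptible
Tobramycin: 9 mm is ≤ 10 mm ⇒ Resistant
Moxifloxacin: 18 mm is ≥ 17 mm → Susceptible
Chloramphenicol 8 μg/mL: ≤ 8 μg/mL ⇒ Susceptible
Tigecycline 19 mm: in 17–19 mm ⇒ Intermediate
Nafcillin 256 μg/mL: ≥ 1 μg/mL → resistant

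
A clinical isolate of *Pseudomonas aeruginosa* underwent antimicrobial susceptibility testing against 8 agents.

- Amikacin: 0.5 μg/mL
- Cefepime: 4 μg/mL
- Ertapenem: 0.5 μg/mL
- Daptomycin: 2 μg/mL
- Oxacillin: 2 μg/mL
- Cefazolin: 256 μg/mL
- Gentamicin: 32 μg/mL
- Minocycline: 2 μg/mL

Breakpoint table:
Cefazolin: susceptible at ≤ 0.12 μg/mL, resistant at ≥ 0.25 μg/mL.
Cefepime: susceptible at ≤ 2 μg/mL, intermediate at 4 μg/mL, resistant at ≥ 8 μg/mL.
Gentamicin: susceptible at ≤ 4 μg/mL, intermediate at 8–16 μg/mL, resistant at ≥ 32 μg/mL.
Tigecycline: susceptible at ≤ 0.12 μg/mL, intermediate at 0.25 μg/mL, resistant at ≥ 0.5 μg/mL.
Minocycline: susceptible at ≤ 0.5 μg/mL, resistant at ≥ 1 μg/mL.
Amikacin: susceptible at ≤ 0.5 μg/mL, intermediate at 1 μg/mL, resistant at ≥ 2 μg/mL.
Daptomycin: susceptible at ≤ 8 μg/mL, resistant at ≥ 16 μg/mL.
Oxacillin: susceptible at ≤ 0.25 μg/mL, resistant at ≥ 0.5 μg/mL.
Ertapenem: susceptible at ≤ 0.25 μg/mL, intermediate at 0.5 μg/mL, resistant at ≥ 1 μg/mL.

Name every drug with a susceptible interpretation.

amikacin, daptomycin

Amikacin 0.5 μg/mL: ≤ 0.5 μg/mL ⇒ S
Cefepime (4 μg/mL) = 4 μg/mL ⇒ intermediate
Ertapenem: 0.5 μg/mL is = 0.5 μg/mL ⇒ I
Daptomycin 2 μg/mL: ≤ 8 μg/mL — susceptible
Oxacillin: 2 μg/mL is ≥ 0.5 μg/mL → R
Cefazolin 256 μg/mL: ≥ 0.25 μg/mL → R
Gentamicin (32 μg/mL) ≥ 32 μg/mL — R
Minocycline 2 μg/mL: ≥ 1 μg/mL — resistant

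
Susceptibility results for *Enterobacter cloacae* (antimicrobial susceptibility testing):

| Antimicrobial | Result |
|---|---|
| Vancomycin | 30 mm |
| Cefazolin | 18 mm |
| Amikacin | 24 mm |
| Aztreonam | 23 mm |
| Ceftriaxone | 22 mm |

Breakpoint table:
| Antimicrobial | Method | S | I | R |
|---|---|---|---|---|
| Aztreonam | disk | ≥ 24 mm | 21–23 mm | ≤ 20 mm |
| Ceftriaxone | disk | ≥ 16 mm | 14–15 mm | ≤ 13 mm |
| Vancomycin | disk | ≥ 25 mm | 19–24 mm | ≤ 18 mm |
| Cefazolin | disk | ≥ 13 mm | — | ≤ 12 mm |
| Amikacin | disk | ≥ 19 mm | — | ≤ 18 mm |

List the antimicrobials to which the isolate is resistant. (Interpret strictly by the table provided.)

Vancomycin (30 mm) ≥ 25 mm → Susceptible
Cefazolin: 18 mm is ≥ 13 mm — S
Amikacin: 24 mm is ≥ 19 mm → susceptible
Aztreonam: 23 mm is in 21–23 mm — I
Ceftriaxone: 22 mm is ≥ 16 mm — Susceptible

none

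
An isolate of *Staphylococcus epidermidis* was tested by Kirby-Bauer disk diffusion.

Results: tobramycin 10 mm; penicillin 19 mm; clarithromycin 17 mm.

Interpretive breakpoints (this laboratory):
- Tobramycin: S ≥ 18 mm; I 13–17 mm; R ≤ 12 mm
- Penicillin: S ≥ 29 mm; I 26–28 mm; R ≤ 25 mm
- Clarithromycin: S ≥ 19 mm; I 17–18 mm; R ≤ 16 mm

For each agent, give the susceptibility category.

R, R, I

Tobramycin (10 mm) ≤ 12 mm ⇒ Resistant
Penicillin (19 mm) ≤ 25 mm → resistant
Clarithromycin (17 mm) in 17–18 mm ⇒ I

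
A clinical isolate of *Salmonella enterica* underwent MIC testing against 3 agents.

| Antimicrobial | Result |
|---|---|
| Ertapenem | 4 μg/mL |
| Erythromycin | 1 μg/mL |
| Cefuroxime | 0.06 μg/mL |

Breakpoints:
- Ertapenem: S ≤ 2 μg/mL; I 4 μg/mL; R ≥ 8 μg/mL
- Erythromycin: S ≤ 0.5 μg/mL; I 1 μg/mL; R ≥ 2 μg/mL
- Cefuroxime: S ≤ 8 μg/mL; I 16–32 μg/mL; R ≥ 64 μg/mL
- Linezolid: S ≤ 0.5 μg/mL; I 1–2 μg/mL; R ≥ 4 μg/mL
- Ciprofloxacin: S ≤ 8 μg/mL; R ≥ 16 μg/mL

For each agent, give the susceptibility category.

Ertapenem 4 μg/mL: = 4 μg/mL ⇒ Intermediate
Erythromycin: 1 μg/mL is = 1 μg/mL — intermediate
Cefuroxime: 0.06 μg/mL is ≤ 8 μg/mL — susceptible

I, I, S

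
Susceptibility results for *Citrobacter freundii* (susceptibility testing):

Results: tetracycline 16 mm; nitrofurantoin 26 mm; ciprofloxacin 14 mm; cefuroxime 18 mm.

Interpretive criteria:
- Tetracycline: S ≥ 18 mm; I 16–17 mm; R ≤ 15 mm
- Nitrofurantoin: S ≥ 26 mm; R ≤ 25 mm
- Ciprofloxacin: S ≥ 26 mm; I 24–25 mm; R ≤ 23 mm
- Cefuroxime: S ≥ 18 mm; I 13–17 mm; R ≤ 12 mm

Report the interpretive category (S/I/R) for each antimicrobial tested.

I, S, R, S

Tetracycline (16 mm) in 16–17 mm → intermediate
Nitrofurantoin: 26 mm is ≥ 26 mm — S
Ciprofloxacin: 14 mm is ≤ 23 mm — Resistant
Cefuroxime (18 mm) ≥ 18 mm ⇒ susceptible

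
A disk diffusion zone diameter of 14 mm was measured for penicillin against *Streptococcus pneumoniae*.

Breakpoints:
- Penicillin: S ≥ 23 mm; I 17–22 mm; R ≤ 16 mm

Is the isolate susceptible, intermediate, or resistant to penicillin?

Penicillin 14 mm: ≤ 16 mm → Resistant

Resistant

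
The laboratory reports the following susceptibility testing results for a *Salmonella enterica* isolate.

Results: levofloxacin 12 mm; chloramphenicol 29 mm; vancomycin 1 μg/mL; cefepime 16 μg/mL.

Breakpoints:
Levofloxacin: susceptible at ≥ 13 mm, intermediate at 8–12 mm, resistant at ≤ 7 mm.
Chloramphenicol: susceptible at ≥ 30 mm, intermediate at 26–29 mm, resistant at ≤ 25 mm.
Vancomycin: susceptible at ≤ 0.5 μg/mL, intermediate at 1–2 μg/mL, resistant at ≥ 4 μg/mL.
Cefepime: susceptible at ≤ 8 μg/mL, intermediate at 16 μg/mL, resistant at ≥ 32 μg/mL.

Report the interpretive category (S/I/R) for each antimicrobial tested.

Levofloxacin 12 mm: in 8–12 mm ⇒ intermediate
Chloramphenicol: 29 mm is in 26–29 mm — Intermediate
Vancomycin 1 μg/mL: in 1–2 μg/mL ⇒ Intermediate
Cefepime 16 μg/mL: = 16 μg/mL — intermediate

I, I, I, I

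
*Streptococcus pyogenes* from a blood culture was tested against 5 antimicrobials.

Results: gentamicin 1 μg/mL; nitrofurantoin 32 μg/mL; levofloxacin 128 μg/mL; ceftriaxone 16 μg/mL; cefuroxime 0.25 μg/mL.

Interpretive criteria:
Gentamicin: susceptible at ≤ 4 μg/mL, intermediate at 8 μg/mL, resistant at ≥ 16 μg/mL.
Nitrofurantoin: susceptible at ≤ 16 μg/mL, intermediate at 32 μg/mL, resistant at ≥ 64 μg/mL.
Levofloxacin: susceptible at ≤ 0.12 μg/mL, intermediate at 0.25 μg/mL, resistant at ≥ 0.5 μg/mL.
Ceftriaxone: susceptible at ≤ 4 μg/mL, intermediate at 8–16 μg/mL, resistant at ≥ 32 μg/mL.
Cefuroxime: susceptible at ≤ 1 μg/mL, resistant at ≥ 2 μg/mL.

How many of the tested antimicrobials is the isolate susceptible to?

2

Gentamicin 1 μg/mL: ≤ 4 μg/mL → susceptible
Nitrofurantoin: 32 μg/mL is = 32 μg/mL ⇒ I
Levofloxacin: 128 μg/mL is ≥ 0.5 μg/mL — Resistant
Ceftriaxone: 16 μg/mL is in 8–16 μg/mL → I
Cefuroxime 0.25 μg/mL: ≤ 1 μg/mL → S
Susceptible: 2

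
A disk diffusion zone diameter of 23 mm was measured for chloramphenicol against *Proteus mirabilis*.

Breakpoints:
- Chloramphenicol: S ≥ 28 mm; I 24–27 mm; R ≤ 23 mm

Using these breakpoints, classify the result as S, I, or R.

Chloramphenicol (23 mm) ≤ 23 mm — R

R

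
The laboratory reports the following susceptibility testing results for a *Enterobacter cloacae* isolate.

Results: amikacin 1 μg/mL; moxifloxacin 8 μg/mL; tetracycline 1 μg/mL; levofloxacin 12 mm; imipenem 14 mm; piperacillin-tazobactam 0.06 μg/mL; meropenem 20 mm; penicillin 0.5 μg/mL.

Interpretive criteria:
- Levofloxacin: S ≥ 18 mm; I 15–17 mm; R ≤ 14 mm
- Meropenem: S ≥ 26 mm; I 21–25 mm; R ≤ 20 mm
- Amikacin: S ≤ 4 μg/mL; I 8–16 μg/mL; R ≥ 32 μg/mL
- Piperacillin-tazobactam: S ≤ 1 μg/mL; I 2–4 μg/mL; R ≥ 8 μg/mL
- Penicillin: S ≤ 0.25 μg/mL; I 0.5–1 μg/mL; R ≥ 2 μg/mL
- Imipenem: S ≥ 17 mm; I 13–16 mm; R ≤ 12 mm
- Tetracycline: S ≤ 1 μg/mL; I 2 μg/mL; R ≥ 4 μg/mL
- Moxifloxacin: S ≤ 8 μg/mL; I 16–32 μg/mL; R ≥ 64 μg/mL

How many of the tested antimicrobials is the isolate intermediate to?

Amikacin: 1 μg/mL is ≤ 4 μg/mL → S
Moxifloxacin: 8 μg/mL is ≤ 8 μg/mL → susceptible
Tetracycline 1 μg/mL: ≤ 1 μg/mL ⇒ S
Levofloxacin (12 mm) ≤ 14 mm ⇒ R
Imipenem: 14 mm is in 13–16 mm ⇒ Intermediate
Piperacillin-tazobactam (0.06 μg/mL) ≤ 1 μg/mL → susceptible
Meropenem 20 mm: ≤ 20 mm — resistant
Penicillin: 0.5 μg/mL is in 0.5–1 μg/mL ⇒ intermediate
Intermediate: 2

2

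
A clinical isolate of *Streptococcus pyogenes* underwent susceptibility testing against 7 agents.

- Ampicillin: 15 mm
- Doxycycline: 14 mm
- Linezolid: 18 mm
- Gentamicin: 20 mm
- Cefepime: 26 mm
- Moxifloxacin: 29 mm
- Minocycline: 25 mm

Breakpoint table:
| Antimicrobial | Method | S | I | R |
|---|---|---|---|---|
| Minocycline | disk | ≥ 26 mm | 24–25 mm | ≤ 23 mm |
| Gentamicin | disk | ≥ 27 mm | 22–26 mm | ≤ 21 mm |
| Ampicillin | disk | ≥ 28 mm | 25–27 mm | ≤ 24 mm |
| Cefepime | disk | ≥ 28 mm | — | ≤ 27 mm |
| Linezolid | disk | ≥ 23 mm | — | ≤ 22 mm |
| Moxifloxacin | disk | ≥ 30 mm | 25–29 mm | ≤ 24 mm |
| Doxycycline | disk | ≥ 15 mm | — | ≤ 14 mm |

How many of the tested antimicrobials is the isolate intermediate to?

2

Ampicillin (15 mm) ≤ 24 mm ⇒ resistant
Doxycycline: 14 mm is ≤ 14 mm ⇒ R
Linezolid: 18 mm is ≤ 22 mm → Resistant
Gentamicin: 20 mm is ≤ 21 mm — resistant
Cefepime (26 mm) ≤ 27 mm — Resistant
Moxifloxacin: 29 mm is in 25–29 mm → I
Minocycline (25 mm) in 24–25 mm — I
Intermediate: 2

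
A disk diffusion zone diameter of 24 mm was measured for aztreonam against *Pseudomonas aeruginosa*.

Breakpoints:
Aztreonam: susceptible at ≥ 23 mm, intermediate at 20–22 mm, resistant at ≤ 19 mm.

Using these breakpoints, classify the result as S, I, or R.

Aztreonam 24 mm: ≥ 23 mm — susceptible

Susceptible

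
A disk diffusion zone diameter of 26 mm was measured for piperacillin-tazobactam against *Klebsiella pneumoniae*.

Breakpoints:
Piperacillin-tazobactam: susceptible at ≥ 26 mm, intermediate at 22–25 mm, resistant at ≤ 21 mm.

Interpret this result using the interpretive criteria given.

Susceptible

Piperacillin-tazobactam 26 mm: ≥ 26 mm ⇒ S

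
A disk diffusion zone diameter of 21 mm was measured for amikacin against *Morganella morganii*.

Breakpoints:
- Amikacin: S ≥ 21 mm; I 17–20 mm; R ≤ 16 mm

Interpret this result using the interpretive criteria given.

Amikacin 21 mm: ≥ 21 mm — S

S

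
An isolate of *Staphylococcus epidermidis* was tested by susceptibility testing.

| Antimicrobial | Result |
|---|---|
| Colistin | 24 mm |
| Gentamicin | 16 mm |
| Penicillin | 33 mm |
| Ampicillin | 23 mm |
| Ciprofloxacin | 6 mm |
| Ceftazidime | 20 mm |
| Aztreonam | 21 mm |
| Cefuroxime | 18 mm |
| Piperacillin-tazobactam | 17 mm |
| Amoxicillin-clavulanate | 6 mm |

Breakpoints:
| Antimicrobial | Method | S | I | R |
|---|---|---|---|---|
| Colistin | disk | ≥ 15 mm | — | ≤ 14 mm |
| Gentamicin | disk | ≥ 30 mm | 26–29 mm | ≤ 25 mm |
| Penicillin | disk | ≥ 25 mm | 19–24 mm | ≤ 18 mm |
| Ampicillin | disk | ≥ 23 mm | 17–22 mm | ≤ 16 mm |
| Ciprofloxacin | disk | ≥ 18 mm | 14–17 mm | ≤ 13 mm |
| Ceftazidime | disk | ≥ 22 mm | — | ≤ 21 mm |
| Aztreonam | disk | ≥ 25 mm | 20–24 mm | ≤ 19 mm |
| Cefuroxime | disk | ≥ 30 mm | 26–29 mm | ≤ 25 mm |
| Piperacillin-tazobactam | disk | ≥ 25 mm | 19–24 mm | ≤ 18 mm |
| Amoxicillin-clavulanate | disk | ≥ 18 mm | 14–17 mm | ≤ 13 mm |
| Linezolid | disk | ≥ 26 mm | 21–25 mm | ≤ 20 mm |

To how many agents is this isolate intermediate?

1

Colistin: 24 mm is ≥ 15 mm → S
Gentamicin: 16 mm is ≤ 25 mm — Resistant
Penicillin 33 mm: ≥ 25 mm — susceptible
Ampicillin: 23 mm is ≥ 23 mm ⇒ Susceptible
Ciprofloxacin: 6 mm is ≤ 13 mm → Resistant
Ceftazidime (20 mm) ≤ 21 mm → Resistant
Aztreonam (21 mm) in 20–24 mm → Intermediate
Cefuroxime 18 mm: ≤ 25 mm — resistant
Piperacillin-tazobactam: 17 mm is ≤ 18 mm → Resistant
Amoxicillin-clavulanate (6 mm) ≤ 13 mm → Resistant
Intermediate: 1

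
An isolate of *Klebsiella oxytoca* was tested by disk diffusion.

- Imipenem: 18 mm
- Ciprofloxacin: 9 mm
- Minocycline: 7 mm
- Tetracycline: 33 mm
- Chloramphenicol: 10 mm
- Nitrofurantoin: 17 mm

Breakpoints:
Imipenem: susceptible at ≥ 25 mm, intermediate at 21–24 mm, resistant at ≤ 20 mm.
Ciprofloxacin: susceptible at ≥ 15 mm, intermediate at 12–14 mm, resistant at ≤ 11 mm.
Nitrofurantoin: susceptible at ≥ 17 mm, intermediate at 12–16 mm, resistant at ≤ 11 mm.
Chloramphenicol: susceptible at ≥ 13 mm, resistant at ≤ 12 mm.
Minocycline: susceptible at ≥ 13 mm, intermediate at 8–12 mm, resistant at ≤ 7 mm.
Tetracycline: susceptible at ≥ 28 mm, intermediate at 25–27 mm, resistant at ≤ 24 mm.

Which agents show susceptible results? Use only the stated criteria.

tetracycline, nitrofurantoin

Imipenem (18 mm) ≤ 20 mm → Resistant
Ciprofloxacin 9 mm: ≤ 11 mm → resistant
Minocycline 7 mm: ≤ 7 mm — R
Tetracycline: 33 mm is ≥ 28 mm ⇒ Susceptible
Chloramphenicol 10 mm: ≤ 12 mm → Resistant
Nitrofurantoin (17 mm) ≥ 17 mm → S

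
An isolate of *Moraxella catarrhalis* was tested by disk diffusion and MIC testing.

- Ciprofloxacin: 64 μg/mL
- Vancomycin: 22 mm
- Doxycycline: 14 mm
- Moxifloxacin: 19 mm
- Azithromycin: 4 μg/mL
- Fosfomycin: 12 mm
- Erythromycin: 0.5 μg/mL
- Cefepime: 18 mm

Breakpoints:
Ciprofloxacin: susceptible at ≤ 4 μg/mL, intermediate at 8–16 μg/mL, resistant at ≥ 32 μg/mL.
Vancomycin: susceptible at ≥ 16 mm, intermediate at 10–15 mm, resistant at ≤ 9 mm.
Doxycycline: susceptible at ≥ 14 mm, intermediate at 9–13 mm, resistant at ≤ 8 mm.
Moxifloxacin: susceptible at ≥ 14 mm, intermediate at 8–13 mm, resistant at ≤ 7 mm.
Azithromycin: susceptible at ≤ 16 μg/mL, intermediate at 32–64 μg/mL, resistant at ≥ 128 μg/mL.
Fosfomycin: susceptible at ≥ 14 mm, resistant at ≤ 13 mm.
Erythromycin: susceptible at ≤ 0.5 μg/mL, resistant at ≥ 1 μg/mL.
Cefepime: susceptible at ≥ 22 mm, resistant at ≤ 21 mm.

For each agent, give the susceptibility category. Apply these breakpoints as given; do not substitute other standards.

R, S, S, S, S, R, S, R

Ciprofloxacin (64 μg/mL) ≥ 32 μg/mL — R
Vancomycin: 22 mm is ≥ 16 mm → Susceptible
Doxycycline 14 mm: ≥ 14 mm — susceptible
Moxifloxacin (19 mm) ≥ 14 mm — susceptible
Azithromycin: 4 μg/mL is ≤ 16 μg/mL ⇒ S
Fosfomycin (12 mm) ≤ 13 mm — R
Erythromycin (0.5 μg/mL) ≤ 0.5 μg/mL — Susceptible
Cefepime (18 mm) ≤ 21 mm → resistant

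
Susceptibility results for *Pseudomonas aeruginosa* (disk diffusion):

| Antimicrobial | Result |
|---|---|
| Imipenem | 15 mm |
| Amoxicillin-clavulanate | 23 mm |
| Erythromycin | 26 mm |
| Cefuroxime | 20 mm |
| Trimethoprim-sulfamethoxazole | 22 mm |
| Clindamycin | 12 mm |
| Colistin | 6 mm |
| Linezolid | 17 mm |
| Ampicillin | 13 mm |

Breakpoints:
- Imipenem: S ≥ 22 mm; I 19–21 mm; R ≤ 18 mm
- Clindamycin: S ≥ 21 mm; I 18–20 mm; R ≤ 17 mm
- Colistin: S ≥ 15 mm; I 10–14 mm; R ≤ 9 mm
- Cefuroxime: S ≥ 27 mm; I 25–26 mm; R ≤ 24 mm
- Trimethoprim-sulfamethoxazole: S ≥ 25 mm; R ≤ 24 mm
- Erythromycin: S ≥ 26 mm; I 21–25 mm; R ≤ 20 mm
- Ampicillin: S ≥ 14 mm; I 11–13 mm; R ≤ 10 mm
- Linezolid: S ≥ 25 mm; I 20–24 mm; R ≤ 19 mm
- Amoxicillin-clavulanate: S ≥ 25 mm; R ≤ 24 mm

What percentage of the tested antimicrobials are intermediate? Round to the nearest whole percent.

11%

Imipenem 15 mm: ≤ 18 mm → Resistant
Amoxicillin-clavulanate 23 mm: ≤ 24 mm → R
Erythromycin: 26 mm is ≥ 26 mm → S
Cefuroxime 20 mm: ≤ 24 mm — resistant
Trimethoprim-sulfamethoxazole: 22 mm is ≤ 24 mm ⇒ resistant
Clindamycin: 12 mm is ≤ 17 mm ⇒ Resistant
Colistin 6 mm: ≤ 9 mm ⇒ Resistant
Linezolid (17 mm) ≤ 19 mm ⇒ R
Ampicillin (13 mm) in 11–13 mm ⇒ Intermediate
Intermediate: 1/9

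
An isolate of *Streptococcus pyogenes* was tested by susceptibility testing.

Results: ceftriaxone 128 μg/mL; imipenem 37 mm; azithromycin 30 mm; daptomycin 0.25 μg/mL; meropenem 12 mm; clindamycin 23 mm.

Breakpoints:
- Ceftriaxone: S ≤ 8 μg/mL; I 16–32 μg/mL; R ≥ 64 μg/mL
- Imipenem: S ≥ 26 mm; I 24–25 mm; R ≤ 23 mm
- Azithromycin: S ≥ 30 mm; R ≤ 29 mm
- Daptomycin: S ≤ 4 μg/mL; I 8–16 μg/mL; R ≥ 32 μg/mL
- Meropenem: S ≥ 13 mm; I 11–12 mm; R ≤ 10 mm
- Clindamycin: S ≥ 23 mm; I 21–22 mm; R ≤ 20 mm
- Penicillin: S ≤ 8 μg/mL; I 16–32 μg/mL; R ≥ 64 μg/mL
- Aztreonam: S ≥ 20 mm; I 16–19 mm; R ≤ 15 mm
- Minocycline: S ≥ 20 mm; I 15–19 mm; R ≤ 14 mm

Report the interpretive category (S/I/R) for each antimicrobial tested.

R, S, S, S, I, S

Ceftriaxone: 128 μg/mL is ≥ 64 μg/mL ⇒ resistant
Imipenem (37 mm) ≥ 26 mm ⇒ S
Azithromycin 30 mm: ≥ 30 mm → susceptible
Daptomycin: 0.25 μg/mL is ≤ 4 μg/mL → Susceptible
Meropenem (12 mm) in 11–12 mm ⇒ Intermediate
Clindamycin (23 mm) ≥ 23 mm ⇒ susceptible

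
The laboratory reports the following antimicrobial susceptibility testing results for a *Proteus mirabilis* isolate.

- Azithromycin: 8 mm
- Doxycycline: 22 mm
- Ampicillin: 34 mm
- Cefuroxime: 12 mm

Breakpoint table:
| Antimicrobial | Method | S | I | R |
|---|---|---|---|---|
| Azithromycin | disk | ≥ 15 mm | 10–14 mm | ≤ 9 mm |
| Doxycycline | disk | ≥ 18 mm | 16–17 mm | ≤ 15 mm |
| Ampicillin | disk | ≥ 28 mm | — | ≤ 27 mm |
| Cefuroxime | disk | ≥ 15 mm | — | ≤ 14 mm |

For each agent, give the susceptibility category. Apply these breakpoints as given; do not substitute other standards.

Azithromycin: 8 mm is ≤ 9 mm → R
Doxycycline (22 mm) ≥ 18 mm — Susceptible
Ampicillin (34 mm) ≥ 28 mm ⇒ S
Cefuroxime: 12 mm is ≤ 14 mm — resistant

R, S, S, R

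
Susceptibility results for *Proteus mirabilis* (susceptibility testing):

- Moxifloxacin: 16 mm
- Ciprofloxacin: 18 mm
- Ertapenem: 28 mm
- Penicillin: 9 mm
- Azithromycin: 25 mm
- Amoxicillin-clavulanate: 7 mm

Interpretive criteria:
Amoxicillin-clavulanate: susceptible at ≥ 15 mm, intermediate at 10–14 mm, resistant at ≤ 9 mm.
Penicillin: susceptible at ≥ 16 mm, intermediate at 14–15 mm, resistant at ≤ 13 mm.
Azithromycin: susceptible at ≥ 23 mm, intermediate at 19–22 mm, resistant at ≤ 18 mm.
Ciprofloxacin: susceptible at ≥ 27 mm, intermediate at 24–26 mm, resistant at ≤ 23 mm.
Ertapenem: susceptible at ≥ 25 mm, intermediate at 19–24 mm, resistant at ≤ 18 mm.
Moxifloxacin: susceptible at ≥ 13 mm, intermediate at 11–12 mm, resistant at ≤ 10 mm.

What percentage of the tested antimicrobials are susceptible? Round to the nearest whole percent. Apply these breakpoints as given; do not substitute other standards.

50%

Moxifloxacin (16 mm) ≥ 13 mm → susceptible
Ciprofloxacin (18 mm) ≤ 23 mm — resistant
Ertapenem 28 mm: ≥ 25 mm — Susceptible
Penicillin 9 mm: ≤ 13 mm ⇒ R
Azithromycin 25 mm: ≥ 23 mm — Susceptible
Amoxicillin-clavulanate (7 mm) ≤ 9 mm ⇒ R
Susceptible: 3/6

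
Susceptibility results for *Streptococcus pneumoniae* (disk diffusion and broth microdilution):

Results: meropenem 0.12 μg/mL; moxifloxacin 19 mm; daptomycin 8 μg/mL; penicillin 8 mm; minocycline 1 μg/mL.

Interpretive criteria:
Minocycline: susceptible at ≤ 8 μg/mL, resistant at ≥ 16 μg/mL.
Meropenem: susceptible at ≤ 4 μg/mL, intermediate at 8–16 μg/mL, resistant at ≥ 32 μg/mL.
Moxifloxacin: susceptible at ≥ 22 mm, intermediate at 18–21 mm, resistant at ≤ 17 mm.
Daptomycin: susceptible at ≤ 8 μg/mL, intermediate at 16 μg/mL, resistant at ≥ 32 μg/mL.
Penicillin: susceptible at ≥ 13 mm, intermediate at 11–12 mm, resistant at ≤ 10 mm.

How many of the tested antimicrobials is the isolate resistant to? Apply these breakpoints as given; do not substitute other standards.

1

Meropenem (0.12 μg/mL) ≤ 4 μg/mL — susceptible
Moxifloxacin 19 mm: in 18–21 mm ⇒ I
Daptomycin (8 μg/mL) ≤ 8 μg/mL ⇒ Susceptible
Penicillin (8 mm) ≤ 10 mm — Resistant
Minocycline (1 μg/mL) ≤ 8 μg/mL — S
Resistant: 1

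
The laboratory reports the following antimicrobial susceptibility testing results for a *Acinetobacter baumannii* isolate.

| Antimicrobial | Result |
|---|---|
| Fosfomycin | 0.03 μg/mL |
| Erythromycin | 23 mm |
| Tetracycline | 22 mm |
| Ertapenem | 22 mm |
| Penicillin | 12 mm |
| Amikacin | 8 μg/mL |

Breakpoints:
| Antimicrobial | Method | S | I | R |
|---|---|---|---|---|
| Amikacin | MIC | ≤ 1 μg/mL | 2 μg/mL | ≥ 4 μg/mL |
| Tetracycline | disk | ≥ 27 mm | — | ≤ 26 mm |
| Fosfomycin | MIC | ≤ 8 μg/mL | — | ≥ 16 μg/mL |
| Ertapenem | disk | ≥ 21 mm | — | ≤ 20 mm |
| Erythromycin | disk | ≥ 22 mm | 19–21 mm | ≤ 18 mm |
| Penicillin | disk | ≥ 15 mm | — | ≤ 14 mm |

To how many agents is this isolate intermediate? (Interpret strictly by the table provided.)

0

Fosfomycin: 0.03 μg/mL is ≤ 8 μg/mL — susceptible
Erythromycin 23 mm: ≥ 22 mm ⇒ Susceptible
Tetracycline 22 mm: ≤ 26 mm — R
Ertapenem (22 mm) ≥ 21 mm — Susceptible
Penicillin 12 mm: ≤ 14 mm → Resistant
Amikacin: 8 μg/mL is ≥ 4 μg/mL → R
Intermediate: 0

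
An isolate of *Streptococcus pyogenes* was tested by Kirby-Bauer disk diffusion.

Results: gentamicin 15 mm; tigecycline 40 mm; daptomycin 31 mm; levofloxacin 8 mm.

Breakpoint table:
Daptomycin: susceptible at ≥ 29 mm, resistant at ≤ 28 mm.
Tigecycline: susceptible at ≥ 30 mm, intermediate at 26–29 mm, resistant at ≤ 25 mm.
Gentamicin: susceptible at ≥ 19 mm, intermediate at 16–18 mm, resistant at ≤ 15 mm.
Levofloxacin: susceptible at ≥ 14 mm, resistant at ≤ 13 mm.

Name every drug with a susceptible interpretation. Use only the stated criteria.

Gentamicin (15 mm) ≤ 15 mm → resistant
Tigecycline 40 mm: ≥ 30 mm ⇒ S
Daptomycin 31 mm: ≥ 29 mm — susceptible
Levofloxacin: 8 mm is ≤ 13 mm ⇒ Resistant

tigecycline, daptomycin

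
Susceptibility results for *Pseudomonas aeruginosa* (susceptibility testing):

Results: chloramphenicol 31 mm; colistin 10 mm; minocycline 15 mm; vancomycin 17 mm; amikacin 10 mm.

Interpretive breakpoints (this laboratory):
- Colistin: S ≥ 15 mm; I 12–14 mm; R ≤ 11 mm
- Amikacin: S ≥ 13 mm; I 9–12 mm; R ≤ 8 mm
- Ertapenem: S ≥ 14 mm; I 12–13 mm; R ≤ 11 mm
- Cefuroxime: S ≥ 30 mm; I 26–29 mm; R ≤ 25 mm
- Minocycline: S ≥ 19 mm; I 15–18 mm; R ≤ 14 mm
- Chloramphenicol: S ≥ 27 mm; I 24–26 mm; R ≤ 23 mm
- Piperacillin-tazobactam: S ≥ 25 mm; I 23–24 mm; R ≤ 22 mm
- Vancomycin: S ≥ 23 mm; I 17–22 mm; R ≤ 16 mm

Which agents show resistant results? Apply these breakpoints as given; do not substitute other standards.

Chloramphenicol (31 mm) ≥ 27 mm → susceptible
Colistin (10 mm) ≤ 11 mm ⇒ resistant
Minocycline (15 mm) in 15–18 mm → I
Vancomycin (17 mm) in 17–22 mm — I
Amikacin: 10 mm is in 9–12 mm — intermediate

colistin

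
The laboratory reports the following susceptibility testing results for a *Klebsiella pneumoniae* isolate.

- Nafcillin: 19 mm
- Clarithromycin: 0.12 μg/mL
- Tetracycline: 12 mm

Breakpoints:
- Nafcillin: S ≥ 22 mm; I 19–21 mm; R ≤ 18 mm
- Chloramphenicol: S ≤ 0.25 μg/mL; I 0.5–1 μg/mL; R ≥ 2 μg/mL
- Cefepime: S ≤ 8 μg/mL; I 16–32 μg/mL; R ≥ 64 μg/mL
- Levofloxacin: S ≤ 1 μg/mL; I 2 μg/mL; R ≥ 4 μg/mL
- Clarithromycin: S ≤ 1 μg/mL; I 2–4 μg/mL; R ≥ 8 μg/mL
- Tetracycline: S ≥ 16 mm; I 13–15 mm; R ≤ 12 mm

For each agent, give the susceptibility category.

Nafcillin 19 mm: in 19–21 mm ⇒ Intermediate
Clarithromycin (0.12 μg/mL) ≤ 1 μg/mL → susceptible
Tetracycline: 12 mm is ≤ 12 mm → resistant

I, S, R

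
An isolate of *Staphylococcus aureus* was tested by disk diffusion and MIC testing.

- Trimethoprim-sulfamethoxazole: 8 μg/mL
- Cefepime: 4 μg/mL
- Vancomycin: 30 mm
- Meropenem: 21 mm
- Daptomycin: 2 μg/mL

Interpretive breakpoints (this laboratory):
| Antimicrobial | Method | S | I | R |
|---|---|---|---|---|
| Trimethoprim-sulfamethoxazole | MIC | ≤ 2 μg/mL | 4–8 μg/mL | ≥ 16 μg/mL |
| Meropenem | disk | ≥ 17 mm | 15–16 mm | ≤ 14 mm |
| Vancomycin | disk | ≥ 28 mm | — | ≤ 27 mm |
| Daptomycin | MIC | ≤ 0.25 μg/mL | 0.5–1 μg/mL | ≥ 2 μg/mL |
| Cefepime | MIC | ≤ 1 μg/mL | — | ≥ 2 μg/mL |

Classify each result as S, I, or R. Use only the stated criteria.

Trimethoprim-sulfamethoxazole (8 μg/mL) in 4–8 μg/mL — Intermediate
Cefepime: 4 μg/mL is ≥ 2 μg/mL ⇒ Resistant
Vancomycin: 30 mm is ≥ 28 mm ⇒ Susceptible
Meropenem: 21 mm is ≥ 17 mm — S
Daptomycin (2 μg/mL) ≥ 2 μg/mL ⇒ Resistant

I, R, S, S, R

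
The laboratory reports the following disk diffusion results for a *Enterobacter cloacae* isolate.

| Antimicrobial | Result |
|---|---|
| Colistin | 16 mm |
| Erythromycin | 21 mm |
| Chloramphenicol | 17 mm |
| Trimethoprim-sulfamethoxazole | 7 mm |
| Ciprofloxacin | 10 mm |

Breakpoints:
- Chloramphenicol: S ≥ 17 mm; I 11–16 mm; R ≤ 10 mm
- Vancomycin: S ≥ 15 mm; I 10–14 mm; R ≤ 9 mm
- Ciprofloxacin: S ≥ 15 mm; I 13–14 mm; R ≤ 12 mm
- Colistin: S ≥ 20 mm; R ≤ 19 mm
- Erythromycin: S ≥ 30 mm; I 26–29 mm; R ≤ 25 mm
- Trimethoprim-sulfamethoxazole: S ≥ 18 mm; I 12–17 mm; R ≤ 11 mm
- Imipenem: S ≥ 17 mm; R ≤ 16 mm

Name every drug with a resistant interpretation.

colistin, erythromycin, trimethoprim-sulfamethoxazole, ciprofloxacin

Colistin: 16 mm is ≤ 19 mm → Resistant
Erythromycin 21 mm: ≤ 25 mm ⇒ resistant
Chloramphenicol (17 mm) ≥ 17 mm → Susceptible
Trimethoprim-sulfamethoxazole: 7 mm is ≤ 11 mm — R
Ciprofloxacin 10 mm: ≤ 12 mm → R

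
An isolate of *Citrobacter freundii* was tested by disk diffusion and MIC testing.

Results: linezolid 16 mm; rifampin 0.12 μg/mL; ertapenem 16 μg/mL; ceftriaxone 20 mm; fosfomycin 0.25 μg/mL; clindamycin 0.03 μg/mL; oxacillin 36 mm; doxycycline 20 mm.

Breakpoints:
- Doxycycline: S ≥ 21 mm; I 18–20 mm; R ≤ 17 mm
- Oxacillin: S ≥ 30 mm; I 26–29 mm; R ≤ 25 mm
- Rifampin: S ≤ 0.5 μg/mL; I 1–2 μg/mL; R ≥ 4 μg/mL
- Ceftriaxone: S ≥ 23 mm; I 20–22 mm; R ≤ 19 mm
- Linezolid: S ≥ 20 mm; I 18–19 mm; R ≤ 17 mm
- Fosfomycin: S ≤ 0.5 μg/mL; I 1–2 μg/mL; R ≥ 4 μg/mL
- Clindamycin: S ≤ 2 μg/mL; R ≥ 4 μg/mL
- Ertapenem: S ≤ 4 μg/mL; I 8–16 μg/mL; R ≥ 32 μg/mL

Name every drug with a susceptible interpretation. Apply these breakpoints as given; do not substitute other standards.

Linezolid (16 mm) ≤ 17 mm ⇒ resistant
Rifampin: 0.12 μg/mL is ≤ 0.5 μg/mL → susceptible
Ertapenem 16 μg/mL: in 8–16 μg/mL → Intermediate
Ceftriaxone 20 mm: in 20–22 mm ⇒ intermediate
Fosfomycin 0.25 μg/mL: ≤ 0.5 μg/mL → Susceptible
Clindamycin (0.03 μg/mL) ≤ 2 μg/mL — S
Oxacillin (36 mm) ≥ 30 mm ⇒ S
Doxycycline 20 mm: in 18–20 mm ⇒ I

rifampin, fosfomycin, clindamycin, oxacillin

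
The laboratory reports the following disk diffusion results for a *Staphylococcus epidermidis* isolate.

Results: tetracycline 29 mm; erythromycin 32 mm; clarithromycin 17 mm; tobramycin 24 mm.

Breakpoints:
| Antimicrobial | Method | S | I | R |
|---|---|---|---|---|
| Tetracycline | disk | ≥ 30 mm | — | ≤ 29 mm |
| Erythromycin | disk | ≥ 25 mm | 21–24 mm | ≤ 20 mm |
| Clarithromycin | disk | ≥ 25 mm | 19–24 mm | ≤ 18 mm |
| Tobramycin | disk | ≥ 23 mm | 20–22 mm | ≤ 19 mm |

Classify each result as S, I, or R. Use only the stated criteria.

R, S, R, S

Tetracycline (29 mm) ≤ 29 mm — Resistant
Erythromycin 32 mm: ≥ 25 mm — S
Clarithromycin: 17 mm is ≤ 18 mm ⇒ resistant
Tobramycin: 24 mm is ≥ 23 mm — susceptible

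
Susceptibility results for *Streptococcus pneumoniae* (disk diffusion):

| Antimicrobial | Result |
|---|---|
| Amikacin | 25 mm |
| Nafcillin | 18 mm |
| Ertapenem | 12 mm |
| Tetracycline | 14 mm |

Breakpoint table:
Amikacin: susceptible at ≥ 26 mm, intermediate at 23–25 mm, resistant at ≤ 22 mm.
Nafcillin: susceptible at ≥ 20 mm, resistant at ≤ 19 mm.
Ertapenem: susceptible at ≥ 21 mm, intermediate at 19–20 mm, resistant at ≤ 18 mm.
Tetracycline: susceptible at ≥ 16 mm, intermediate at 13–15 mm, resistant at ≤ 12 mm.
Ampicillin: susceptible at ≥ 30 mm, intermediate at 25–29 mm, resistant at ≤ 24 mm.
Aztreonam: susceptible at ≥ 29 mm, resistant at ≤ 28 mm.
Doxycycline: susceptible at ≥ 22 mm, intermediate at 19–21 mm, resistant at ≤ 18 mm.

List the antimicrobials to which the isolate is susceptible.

Amikacin: 25 mm is in 23–25 mm ⇒ Intermediate
Nafcillin (18 mm) ≤ 19 mm → R
Ertapenem (12 mm) ≤ 18 mm ⇒ R
Tetracycline (14 mm) in 13–15 mm ⇒ Intermediate

none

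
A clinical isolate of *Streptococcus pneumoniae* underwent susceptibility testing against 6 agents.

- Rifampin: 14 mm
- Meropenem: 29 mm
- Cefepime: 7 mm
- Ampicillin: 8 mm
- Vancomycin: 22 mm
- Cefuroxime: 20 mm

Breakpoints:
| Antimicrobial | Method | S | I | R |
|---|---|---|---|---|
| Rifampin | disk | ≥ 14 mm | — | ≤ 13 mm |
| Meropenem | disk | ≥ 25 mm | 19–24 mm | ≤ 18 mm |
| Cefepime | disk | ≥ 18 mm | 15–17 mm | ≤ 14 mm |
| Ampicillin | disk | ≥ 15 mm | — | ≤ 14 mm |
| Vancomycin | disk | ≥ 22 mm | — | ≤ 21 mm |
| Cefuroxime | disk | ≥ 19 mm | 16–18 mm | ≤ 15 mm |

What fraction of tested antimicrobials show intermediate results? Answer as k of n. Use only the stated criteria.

0 of 6

Rifampin 14 mm: ≥ 14 mm → susceptible
Meropenem: 29 mm is ≥ 25 mm ⇒ susceptible
Cefepime 7 mm: ≤ 14 mm ⇒ resistant
Ampicillin 8 mm: ≤ 14 mm — R
Vancomycin 22 mm: ≥ 22 mm ⇒ Susceptible
Cefuroxime (20 mm) ≥ 19 mm → susceptible
Intermediate: 0/6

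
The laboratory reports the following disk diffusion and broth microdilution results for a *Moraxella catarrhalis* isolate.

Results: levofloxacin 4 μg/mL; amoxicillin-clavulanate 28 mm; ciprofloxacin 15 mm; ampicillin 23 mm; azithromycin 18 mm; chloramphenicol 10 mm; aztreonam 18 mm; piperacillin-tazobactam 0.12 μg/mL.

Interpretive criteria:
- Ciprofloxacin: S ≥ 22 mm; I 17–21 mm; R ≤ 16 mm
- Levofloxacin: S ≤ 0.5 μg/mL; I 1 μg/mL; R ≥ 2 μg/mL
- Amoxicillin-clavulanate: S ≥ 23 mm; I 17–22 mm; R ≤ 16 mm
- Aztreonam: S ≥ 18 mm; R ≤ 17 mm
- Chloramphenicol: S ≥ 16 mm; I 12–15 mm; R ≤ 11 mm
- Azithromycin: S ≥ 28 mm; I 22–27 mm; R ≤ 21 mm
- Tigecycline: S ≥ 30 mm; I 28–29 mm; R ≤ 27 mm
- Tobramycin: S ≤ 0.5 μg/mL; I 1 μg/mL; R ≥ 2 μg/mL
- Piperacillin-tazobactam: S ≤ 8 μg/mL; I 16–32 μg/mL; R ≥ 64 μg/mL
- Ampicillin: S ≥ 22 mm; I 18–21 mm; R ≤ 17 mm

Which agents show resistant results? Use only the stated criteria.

levofloxacin, ciprofloxacin, azithromycin, chloramphenicol

Levofloxacin 4 μg/mL: ≥ 2 μg/mL — Resistant
Amoxicillin-clavulanate 28 mm: ≥ 23 mm ⇒ susceptible
Ciprofloxacin 15 mm: ≤ 16 mm — resistant
Ampicillin (23 mm) ≥ 22 mm ⇒ susceptible
Azithromycin: 18 mm is ≤ 21 mm — R
Chloramphenicol: 10 mm is ≤ 11 mm ⇒ R
Aztreonam 18 mm: ≥ 18 mm → S
Piperacillin-tazobactam 0.12 μg/mL: ≤ 8 μg/mL ⇒ susceptible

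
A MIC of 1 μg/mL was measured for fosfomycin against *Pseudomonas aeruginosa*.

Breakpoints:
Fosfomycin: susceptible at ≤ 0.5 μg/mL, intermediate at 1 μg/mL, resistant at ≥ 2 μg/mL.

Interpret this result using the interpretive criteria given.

I

Fosfomycin: 1 μg/mL is = 1 μg/mL → intermediate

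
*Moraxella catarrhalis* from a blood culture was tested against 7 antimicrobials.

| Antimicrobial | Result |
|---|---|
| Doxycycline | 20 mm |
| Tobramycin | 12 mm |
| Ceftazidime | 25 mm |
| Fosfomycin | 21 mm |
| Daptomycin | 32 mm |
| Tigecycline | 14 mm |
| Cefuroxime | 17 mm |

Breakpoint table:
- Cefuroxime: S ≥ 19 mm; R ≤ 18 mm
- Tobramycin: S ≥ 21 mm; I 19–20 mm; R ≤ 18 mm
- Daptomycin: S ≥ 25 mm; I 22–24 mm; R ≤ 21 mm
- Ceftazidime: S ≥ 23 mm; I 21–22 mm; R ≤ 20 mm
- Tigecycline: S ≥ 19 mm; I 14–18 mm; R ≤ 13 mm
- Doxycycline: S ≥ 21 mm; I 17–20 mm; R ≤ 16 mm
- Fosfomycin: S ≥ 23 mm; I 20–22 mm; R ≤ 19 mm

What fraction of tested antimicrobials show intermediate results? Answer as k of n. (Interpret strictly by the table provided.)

3 of 7

Doxycycline: 20 mm is in 17–20 mm ⇒ Intermediate
Tobramycin 12 mm: ≤ 18 mm → resistant
Ceftazidime (25 mm) ≥ 23 mm → Susceptible
Fosfomycin: 21 mm is in 20–22 mm → Intermediate
Daptomycin (32 mm) ≥ 25 mm ⇒ susceptible
Tigecycline: 14 mm is in 14–18 mm — intermediate
Cefuroxime: 17 mm is ≤ 18 mm → resistant
Intermediate: 3/7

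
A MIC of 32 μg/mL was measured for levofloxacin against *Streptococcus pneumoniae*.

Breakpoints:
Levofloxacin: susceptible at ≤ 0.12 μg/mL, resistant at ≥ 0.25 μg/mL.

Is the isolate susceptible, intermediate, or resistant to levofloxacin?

Resistant

Levofloxacin: 32 μg/mL is ≥ 0.25 μg/mL — resistant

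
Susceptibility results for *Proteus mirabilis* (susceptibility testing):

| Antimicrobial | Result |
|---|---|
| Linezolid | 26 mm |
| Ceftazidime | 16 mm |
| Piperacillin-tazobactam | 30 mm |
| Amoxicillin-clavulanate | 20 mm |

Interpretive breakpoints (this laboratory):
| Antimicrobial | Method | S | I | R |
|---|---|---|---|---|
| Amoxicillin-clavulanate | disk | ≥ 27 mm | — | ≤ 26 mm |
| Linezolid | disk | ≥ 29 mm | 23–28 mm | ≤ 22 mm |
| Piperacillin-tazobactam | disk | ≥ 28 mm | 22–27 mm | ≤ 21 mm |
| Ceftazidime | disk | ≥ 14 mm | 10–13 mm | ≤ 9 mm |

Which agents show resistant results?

amoxicillin-clavulanate

Linezolid (26 mm) in 23–28 mm — I
Ceftazidime (16 mm) ≥ 14 mm ⇒ S
Piperacillin-tazobactam (30 mm) ≥ 28 mm ⇒ susceptible
Amoxicillin-clavulanate 20 mm: ≤ 26 mm → R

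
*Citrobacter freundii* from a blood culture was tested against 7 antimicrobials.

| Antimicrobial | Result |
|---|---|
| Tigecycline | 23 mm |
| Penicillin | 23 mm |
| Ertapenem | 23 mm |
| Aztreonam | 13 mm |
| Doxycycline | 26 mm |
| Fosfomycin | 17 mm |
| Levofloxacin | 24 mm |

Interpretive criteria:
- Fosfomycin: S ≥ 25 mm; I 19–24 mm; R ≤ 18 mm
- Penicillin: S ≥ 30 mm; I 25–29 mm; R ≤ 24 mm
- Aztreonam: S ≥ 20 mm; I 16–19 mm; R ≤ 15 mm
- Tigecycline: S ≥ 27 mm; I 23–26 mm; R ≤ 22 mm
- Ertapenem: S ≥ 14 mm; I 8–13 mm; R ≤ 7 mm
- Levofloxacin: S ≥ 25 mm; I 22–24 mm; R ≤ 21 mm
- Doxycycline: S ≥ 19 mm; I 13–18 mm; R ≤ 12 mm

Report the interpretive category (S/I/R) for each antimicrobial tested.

Tigecycline 23 mm: in 23–26 mm → intermediate
Penicillin 23 mm: ≤ 24 mm → Resistant
Ertapenem (23 mm) ≥ 14 mm ⇒ susceptible
Aztreonam: 13 mm is ≤ 15 mm ⇒ Resistant
Doxycycline: 26 mm is ≥ 19 mm ⇒ susceptible
Fosfomycin (17 mm) ≤ 18 mm — resistant
Levofloxacin 24 mm: in 22–24 mm ⇒ I

I, R, S, R, S, R, I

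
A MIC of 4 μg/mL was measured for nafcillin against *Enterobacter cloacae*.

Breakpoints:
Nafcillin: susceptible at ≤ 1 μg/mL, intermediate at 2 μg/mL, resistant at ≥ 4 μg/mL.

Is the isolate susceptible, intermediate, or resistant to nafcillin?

Nafcillin: 4 μg/mL is ≥ 4 μg/mL ⇒ R

Resistant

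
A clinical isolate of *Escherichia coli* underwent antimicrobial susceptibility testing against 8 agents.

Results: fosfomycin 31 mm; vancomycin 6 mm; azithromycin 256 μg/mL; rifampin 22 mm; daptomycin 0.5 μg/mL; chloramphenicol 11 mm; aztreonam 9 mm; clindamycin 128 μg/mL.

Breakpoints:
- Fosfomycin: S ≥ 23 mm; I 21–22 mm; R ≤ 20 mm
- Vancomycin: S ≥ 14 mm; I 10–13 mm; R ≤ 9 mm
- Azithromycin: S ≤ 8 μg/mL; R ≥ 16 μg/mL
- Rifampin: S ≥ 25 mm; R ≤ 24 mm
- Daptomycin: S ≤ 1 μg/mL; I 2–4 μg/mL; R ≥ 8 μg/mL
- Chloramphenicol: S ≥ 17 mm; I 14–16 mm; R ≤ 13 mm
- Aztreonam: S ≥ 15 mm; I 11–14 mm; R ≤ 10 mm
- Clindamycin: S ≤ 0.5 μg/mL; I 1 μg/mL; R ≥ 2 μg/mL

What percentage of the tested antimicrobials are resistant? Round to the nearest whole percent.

Fosfomycin: 31 mm is ≥ 23 mm — Susceptible
Vancomycin (6 mm) ≤ 9 mm — Resistant
Azithromycin: 256 μg/mL is ≥ 16 μg/mL — R
Rifampin 22 mm: ≤ 24 mm → resistant
Daptomycin (0.5 μg/mL) ≤ 1 μg/mL → susceptible
Chloramphenicol 11 mm: ≤ 13 mm ⇒ resistant
Aztreonam 9 mm: ≤ 10 mm — R
Clindamycin (128 μg/mL) ≥ 2 μg/mL ⇒ R
Resistant: 6/8

75%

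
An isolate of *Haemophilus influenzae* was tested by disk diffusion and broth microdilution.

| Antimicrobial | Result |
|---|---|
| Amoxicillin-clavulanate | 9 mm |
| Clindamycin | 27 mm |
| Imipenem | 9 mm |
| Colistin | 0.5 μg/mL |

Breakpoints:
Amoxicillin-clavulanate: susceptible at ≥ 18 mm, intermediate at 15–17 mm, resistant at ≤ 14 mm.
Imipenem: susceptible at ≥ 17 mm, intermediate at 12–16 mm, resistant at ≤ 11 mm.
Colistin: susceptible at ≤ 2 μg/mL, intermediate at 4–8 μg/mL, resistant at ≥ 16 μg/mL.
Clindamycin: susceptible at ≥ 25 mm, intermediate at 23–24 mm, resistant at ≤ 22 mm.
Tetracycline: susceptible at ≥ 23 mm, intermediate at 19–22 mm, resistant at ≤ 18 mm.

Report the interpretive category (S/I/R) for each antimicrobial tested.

R, S, R, S

Amoxicillin-clavulanate: 9 mm is ≤ 14 mm — R
Clindamycin: 27 mm is ≥ 25 mm ⇒ susceptible
Imipenem 9 mm: ≤ 11 mm ⇒ Resistant
Colistin (0.5 μg/mL) ≤ 2 μg/mL ⇒ S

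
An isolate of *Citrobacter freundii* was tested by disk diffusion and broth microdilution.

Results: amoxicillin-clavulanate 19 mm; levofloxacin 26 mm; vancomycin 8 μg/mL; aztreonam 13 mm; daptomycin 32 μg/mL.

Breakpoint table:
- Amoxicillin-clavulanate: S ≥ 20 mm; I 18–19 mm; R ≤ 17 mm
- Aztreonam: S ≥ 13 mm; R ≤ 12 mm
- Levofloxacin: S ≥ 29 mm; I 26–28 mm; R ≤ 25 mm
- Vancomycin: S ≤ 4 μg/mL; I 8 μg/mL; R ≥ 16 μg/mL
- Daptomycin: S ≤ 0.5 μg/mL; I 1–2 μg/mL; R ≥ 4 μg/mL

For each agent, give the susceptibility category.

I, I, I, S, R

Amoxicillin-clavulanate 19 mm: in 18–19 mm ⇒ I
Levofloxacin: 26 mm is in 26–28 mm → I
Vancomycin 8 μg/mL: = 8 μg/mL → Intermediate
Aztreonam 13 mm: ≥ 13 mm → susceptible
Daptomycin (32 μg/mL) ≥ 4 μg/mL ⇒ Resistant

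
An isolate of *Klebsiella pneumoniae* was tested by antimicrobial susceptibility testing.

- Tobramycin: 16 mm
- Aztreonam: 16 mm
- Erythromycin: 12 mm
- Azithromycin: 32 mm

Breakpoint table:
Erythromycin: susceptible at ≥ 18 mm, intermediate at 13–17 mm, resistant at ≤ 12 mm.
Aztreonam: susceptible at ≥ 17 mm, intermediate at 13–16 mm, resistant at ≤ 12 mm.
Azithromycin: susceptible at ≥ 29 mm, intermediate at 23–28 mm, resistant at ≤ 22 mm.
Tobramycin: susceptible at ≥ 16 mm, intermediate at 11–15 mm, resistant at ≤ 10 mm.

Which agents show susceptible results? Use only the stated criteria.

Tobramycin 16 mm: ≥ 16 mm → Susceptible
Aztreonam 16 mm: in 13–16 mm — Intermediate
Erythromycin: 12 mm is ≤ 12 mm ⇒ R
Azithromycin: 32 mm is ≥ 29 mm — S

tobramycin, azithromycin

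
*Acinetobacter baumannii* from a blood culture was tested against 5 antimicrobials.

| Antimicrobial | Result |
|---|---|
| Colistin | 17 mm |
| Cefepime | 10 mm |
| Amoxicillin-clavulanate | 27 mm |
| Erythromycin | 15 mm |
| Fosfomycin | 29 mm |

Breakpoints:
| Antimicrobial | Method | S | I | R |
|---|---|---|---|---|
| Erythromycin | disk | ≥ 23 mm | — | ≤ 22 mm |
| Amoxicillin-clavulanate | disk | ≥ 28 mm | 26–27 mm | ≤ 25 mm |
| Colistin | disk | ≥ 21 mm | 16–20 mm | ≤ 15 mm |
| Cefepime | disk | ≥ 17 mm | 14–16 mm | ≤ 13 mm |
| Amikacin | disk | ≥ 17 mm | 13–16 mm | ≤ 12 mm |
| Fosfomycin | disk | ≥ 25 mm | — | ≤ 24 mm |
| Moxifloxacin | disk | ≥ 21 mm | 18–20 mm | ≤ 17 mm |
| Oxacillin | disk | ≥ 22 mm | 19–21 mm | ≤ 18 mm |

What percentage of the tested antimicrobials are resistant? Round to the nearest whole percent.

Colistin 17 mm: in 16–20 mm — Intermediate
Cefepime: 10 mm is ≤ 13 mm — resistant
Amoxicillin-clavulanate 27 mm: in 26–27 mm → intermediate
Erythromycin 15 mm: ≤ 22 mm — R
Fosfomycin (29 mm) ≥ 25 mm ⇒ S
Resistant: 2/5

40%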